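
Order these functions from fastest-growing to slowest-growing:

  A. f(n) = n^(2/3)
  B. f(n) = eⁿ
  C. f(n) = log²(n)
B > A > C

Comparing growth rates:
B = eⁿ is O(eⁿ)
A = n^(2/3) is O(n^(2/3))
C = log²(n) is O(log² n)

Therefore, the order from fastest to slowest is: B > A > C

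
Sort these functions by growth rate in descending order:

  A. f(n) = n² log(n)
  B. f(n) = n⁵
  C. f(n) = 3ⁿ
C > B > A

Comparing growth rates:
C = 3ⁿ is O(3ⁿ)
B = n⁵ is O(n⁵)
A = n² log(n) is O(n² log n)

Therefore, the order from fastest to slowest is: C > B > A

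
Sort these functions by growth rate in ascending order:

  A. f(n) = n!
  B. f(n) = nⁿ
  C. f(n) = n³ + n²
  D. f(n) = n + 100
D < C < A < B

Comparing growth rates:
D = n + 100 is O(n)
C = n³ + n² is O(n³)
A = n! is O(n!)
B = nⁿ is O(nⁿ)

Therefore, the order from slowest to fastest is: D < C < A < B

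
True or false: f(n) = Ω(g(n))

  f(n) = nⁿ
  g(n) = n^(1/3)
True

f(n) = nⁿ is O(nⁿ), and g(n) = n^(1/3) is O(n^(1/3)).
Since O(nⁿ) grows at least as fast as O(n^(1/3)), f(n) = Ω(g(n)) is true.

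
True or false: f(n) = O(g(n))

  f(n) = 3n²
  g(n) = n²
True

f(n) = 3n² and g(n) = n² are both O(n²).
Big-O permits equal growth rates (f ≤ c·g for some c), so f(n) = O(g(n)) is true.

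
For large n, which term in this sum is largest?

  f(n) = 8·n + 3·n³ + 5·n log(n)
3·n³

Looking at each term:
  - 8·n is O(n)
  - 3·n³ is O(n³)
  - 5·n log(n) is O(n log n)

The term 3·n³ (O(n³)) grows fastest and dominates all others.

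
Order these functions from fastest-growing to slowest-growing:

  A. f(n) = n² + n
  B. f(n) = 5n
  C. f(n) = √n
A > B > C

Comparing growth rates:
A = n² + n is O(n²)
B = 5n is O(n)
C = √n is O(√n)

Therefore, the order from fastest to slowest is: A > B > C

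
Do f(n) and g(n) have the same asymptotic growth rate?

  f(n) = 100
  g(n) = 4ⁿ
False

f(n) = 100 is O(1), and g(n) = 4ⁿ is O(4ⁿ).
Since they have different growth rates, f(n) = Θ(g(n)) is false.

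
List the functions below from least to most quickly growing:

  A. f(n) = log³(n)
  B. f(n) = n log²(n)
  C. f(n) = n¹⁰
A < B < C

Comparing growth rates:
A = log³(n) is O(log³ n)
B = n log²(n) is O(n log² n)
C = n¹⁰ is O(n¹⁰)

Therefore, the order from slowest to fastest is: A < B < C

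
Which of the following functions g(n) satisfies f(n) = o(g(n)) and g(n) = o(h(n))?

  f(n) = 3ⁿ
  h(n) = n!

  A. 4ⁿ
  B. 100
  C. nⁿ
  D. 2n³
A

We need g(n) with 3ⁿ = o(g(n)) and g(n) = o(n!), i.e. O(3ⁿ) ≺ g ≺ O(n!).
Check each option:
  A. 4ⁿ — O(4ⁿ) is strictly between O(3ⁿ) and O(n!) ✓
  B. 100 — O(1) does not grow strictly faster than f(n)
  C. nⁿ — O(nⁿ) does not grow strictly slower than h(n)
  D. 2n³ — O(n³) does not grow strictly faster than f(n)

Only option A (4ⁿ) lies strictly between.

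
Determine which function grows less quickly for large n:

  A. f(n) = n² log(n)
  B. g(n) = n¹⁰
A

f(n) = n² log(n) is O(n² log n), while g(n) = n¹⁰ is O(n¹⁰).
Since O(n² log n) grows slower than O(n¹⁰), f(n) is dominated.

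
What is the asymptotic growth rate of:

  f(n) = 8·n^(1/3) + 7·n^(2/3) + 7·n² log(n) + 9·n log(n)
Θ(n² log n)

Order the terms by growth rate: 8·n^(1/3) ≺ 7·n^(2/3) ≺ 9·n log(n) ≺ 7·n² log(n).
The fastest-growing term 7·n² log(n) dominates as n → ∞; dropping its constant factor gives Θ(n² log n).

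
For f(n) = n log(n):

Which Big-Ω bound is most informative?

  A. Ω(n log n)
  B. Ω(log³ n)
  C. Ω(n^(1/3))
A

f(n) = n log(n) is Ω(n log n).
All listed options are valid Big-Ω bounds (lower bounds),
but Ω(n log n) is the tightest (largest valid bound).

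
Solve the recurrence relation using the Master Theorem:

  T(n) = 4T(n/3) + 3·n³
Θ(n³)

Master Theorem: a = 4, b = 3, f(n) = 3·n³.
Compute the critical exponent d = log₃(4) = 1.262.
Compare f(n) = Θ(n³) against n^d:
  k = 3 > d = 1.262, so f(n) = Ω(n^(d+ε)) — Case 3.
  Regularity: a·(n/b)^3/n^3 = a/b^3 = 4/27 < 1 ✓.
  The top-level work dominates: T(n) = Θ(f(n)) = Θ(n³).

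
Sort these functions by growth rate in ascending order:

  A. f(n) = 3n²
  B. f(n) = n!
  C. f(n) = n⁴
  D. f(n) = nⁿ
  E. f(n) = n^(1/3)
E < A < C < B < D

Comparing growth rates:
E = n^(1/3) is O(n^(1/3))
A = 3n² is O(n²)
C = n⁴ is O(n⁴)
B = n! is O(n!)
D = nⁿ is O(nⁿ)

Therefore, the order from slowest to fastest is: E < A < C < B < D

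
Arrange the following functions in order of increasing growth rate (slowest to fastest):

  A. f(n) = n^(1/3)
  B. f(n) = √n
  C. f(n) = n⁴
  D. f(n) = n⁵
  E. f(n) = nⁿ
A < B < C < D < E

Comparing growth rates:
A = n^(1/3) is O(n^(1/3))
B = √n is O(√n)
C = n⁴ is O(n⁴)
D = n⁵ is O(n⁵)
E = nⁿ is O(nⁿ)

Therefore, the order from slowest to fastest is: A < B < C < D < E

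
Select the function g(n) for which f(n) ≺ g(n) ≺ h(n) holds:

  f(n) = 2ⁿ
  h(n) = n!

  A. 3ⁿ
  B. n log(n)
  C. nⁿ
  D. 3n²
A

We need g(n) with 2ⁿ = o(g(n)) and g(n) = o(n!), i.e. O(2ⁿ) ≺ g ≺ O(n!).
Check each option:
  A. 3ⁿ — O(3ⁿ) is strictly between O(2ⁿ) and O(n!) ✓
  B. n log(n) — O(n log n) does not grow strictly faster than f(n)
  C. nⁿ — O(nⁿ) does not grow strictly slower than h(n)
  D. 3n² — O(n²) does not grow strictly faster than f(n)

Only option A (3ⁿ) lies strictly between.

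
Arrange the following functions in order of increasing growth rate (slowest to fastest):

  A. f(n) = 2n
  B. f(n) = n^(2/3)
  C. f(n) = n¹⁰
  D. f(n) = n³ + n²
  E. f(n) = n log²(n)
B < A < E < D < C

Comparing growth rates:
B = n^(2/3) is O(n^(2/3))
A = 2n is O(n)
E = n log²(n) is O(n log² n)
D = n³ + n² is O(n³)
C = n¹⁰ is O(n¹⁰)

Therefore, the order from slowest to fastest is: B < A < E < D < C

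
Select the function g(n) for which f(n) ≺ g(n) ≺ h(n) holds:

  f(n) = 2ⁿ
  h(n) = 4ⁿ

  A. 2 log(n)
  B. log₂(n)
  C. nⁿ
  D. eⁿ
D

We need g(n) with 2ⁿ = o(g(n)) and g(n) = o(4ⁿ), i.e. O(2ⁿ) ≺ g ≺ O(4ⁿ).
Check each option:
  A. 2 log(n) — O(log n) does not grow strictly faster than f(n)
  B. log₂(n) — O(log n) does not grow strictly faster than f(n)
  C. nⁿ — O(nⁿ) does not grow strictly slower than h(n)
  D. eⁿ — O(eⁿ) is strictly between O(2ⁿ) and O(4ⁿ) ✓

Only option D (eⁿ) lies strictly between.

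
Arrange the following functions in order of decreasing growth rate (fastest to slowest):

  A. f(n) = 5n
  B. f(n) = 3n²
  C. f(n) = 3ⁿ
C > B > A

Comparing growth rates:
C = 3ⁿ is O(3ⁿ)
B = 3n² is O(n²)
A = 5n is O(n)

Therefore, the order from fastest to slowest is: C > B > A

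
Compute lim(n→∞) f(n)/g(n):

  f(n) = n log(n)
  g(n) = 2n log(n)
1/2

Since n log(n) and 2n log(n) have the same growth rate (O(n log n)),
the ratio converges to a constant: 1/2.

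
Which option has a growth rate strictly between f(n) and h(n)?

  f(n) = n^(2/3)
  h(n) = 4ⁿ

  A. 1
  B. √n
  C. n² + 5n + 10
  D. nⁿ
C

We need g(n) with n^(2/3) = o(g(n)) and g(n) = o(4ⁿ), i.e. O(n^(2/3)) ≺ g ≺ O(4ⁿ).
Check each option:
  A. 1 — O(1) does not grow strictly faster than f(n)
  B. √n — O(√n) does not grow strictly faster than f(n)
  C. n² + 5n + 10 — O(n²) is strictly between O(n^(2/3)) and O(4ⁿ) ✓
  D. nⁿ — O(nⁿ) does not grow strictly slower than h(n)

Only option C (n² + 5n + 10) lies strictly between.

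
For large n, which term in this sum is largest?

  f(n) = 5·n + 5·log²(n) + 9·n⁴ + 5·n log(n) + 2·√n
9·n⁴

Looking at each term:
  - 5·n is O(n)
  - 5·log²(n) is O(log² n)
  - 9·n⁴ is O(n⁴)
  - 5·n log(n) is O(n log n)
  - 2·√n is O(√n)

The term 9·n⁴ (O(n⁴)) grows fastest and dominates all others.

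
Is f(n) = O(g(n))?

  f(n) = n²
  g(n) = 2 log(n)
False

f(n) = n² is O(n²), and g(n) = 2 log(n) is O(log n).
Since O(n²) grows faster than O(log n), f(n) = O(g(n)) is false.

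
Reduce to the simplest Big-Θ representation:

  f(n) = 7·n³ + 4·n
Θ(n³)

Order the terms by growth rate: 4·n ≺ 7·n³.
The fastest-growing term 7·n³ dominates as n → ∞; dropping its constant factor gives Θ(n³).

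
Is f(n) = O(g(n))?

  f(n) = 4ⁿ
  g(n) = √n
False

f(n) = 4ⁿ is O(4ⁿ), and g(n) = √n is O(√n).
Since O(4ⁿ) grows faster than O(√n), f(n) = O(g(n)) is false.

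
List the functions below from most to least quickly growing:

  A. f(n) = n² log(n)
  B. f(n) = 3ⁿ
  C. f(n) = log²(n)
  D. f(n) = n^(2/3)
B > A > D > C

Comparing growth rates:
B = 3ⁿ is O(3ⁿ)
A = n² log(n) is O(n² log n)
D = n^(2/3) is O(n^(2/3))
C = log²(n) is O(log² n)

Therefore, the order from fastest to slowest is: B > A > D > C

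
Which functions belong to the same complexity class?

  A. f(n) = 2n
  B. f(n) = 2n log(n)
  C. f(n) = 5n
A and C

Examining each function:
  A. 2n is O(n)
  B. 2n log(n) is O(n log n)
  C. 5n is O(n)

Functions A and C both have the same complexity class.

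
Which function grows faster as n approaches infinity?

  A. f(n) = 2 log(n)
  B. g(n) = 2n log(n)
B

f(n) = 2 log(n) is O(log n), while g(n) = 2n log(n) is O(n log n).
Since O(n log n) grows faster than O(log n), g(n) dominates.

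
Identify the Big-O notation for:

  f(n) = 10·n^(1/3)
O(n^(1/3))

The dominant term in 10·n^(1/3) is 10·n^(1/3), which is Θ(n^(1/3)).
Constants are absorbed, so the tightest bound is O(n^(1/3)).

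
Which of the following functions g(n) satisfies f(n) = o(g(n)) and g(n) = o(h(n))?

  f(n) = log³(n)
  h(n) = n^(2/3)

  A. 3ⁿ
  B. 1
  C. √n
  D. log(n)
C

We need g(n) with log³(n) = o(g(n)) and g(n) = o(n^(2/3)), i.e. O(log³ n) ≺ g ≺ O(n^(2/3)).
Check each option:
  A. 3ⁿ — O(3ⁿ) does not grow strictly slower than h(n)
  B. 1 — O(1) does not grow strictly faster than f(n)
  C. √n — O(√n) is strictly between O(log³ n) and O(n^(2/3)) ✓
  D. log(n) — O(log n) does not grow strictly faster than f(n)

Only option C (√n) lies strictly between.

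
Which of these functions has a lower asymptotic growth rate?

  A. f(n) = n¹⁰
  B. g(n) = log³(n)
B

f(n) = n¹⁰ is O(n¹⁰), while g(n) = log³(n) is O(log³ n).
Since O(log³ n) grows slower than O(n¹⁰), g(n) is dominated.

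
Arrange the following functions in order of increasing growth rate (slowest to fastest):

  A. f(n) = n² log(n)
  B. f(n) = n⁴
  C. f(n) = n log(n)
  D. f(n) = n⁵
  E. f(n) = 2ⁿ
C < A < B < D < E

Comparing growth rates:
C = n log(n) is O(n log n)
A = n² log(n) is O(n² log n)
B = n⁴ is O(n⁴)
D = n⁵ is O(n⁵)
E = 2ⁿ is O(2ⁿ)

Therefore, the order from slowest to fastest is: C < A < B < D < E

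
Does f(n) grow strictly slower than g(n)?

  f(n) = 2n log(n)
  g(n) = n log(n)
False

f(n) = 2n log(n) is O(n log n), and g(n) = n log(n) is O(n log n).
Since they have the same growth rate, f(n) = o(g(n)) is false.
(f = o(g) requires f to grow strictly slower, not equal.)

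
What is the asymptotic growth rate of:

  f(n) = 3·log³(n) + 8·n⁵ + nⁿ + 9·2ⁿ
Θ(nⁿ)

Order the terms by growth rate: 3·log³(n) ≺ 8·n⁵ ≺ 9·2ⁿ ≺ nⁿ.
The fastest-growing term nⁿ dominates as n → ∞; dropping its constant factor gives Θ(nⁿ).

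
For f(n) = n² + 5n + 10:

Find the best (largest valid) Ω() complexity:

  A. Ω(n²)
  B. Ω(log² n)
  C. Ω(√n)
A

f(n) = n² + 5n + 10 is Ω(n²).
All listed options are valid Big-Ω bounds (lower bounds),
but Ω(n²) is the tightest (largest valid bound).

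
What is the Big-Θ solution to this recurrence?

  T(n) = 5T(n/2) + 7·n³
Θ(n³)

Master Theorem: a = 5, b = 2, f(n) = 7·n³.
Compute the critical exponent d = log₂(5) = 2.322.
Compare f(n) = Θ(n³) against n^d:
  k = 3 > d = 2.322, so f(n) = Ω(n^(d+ε)) — Case 3.
  Regularity: a·(n/b)^3/n^3 = a/b^3 = 5/8 < 1 ✓.
  The top-level work dominates: T(n) = Θ(f(n)) = Θ(n³).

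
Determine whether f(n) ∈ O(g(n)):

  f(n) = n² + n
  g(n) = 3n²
True

f(n) = n² + n and g(n) = 3n² are both O(n²).
Big-O permits equal growth rates (f ≤ c·g for some c), so f(n) = O(g(n)) is true.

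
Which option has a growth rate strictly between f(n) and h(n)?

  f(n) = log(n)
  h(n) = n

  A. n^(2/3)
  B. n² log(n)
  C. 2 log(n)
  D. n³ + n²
A

We need g(n) with log(n) = o(g(n)) and g(n) = o(n), i.e. O(log n) ≺ g ≺ O(n).
Check each option:
  A. n^(2/3) — O(n^(2/3)) is strictly between O(log n) and O(n) ✓
  B. n² log(n) — O(n² log n) does not grow strictly slower than h(n)
  C. 2 log(n) — O(log n) does not grow strictly faster than f(n)
  D. n³ + n² — O(n³) does not grow strictly slower than h(n)

Only option A (n^(2/3)) lies strictly between.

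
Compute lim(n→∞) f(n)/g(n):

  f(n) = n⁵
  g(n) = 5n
∞

Since n⁵ (O(n⁵)) grows faster than 5n (O(n)),
the ratio f(n)/g(n) → ∞ as n → ∞.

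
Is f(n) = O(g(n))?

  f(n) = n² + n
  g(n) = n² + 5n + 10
True

f(n) = n² + n and g(n) = n² + 5n + 10 are both O(n²).
Big-O permits equal growth rates (f ≤ c·g for some c), so f(n) = O(g(n)) is true.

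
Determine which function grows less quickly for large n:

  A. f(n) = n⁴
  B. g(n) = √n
B

f(n) = n⁴ is O(n⁴), while g(n) = √n is O(√n).
Since O(√n) grows slower than O(n⁴), g(n) is dominated.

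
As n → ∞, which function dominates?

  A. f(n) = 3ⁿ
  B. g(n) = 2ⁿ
A

f(n) = 3ⁿ is O(3ⁿ), while g(n) = 2ⁿ is O(2ⁿ).
Since O(3ⁿ) grows faster than O(2ⁿ), f(n) dominates.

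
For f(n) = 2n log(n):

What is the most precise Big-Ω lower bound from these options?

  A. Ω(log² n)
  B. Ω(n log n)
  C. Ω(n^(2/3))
B

f(n) = 2n log(n) is Ω(n log n).
All listed options are valid Big-Ω bounds (lower bounds),
but Ω(n log n) is the tightest (largest valid bound).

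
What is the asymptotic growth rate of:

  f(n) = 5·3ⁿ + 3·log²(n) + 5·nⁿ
Θ(nⁿ)

Order the terms by growth rate: 3·log²(n) ≺ 5·3ⁿ ≺ 5·nⁿ.
The fastest-growing term 5·nⁿ dominates as n → ∞; dropping its constant factor gives Θ(nⁿ).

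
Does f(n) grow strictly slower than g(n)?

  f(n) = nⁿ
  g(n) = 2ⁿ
False

f(n) = nⁿ is O(nⁿ), and g(n) = 2ⁿ is O(2ⁿ).
Since O(nⁿ) grows faster than or equal to O(2ⁿ), f(n) = o(g(n)) is false.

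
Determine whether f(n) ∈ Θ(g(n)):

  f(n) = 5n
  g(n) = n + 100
True

f(n) = 5n and g(n) = n + 100 are both O(n).
Since they have the same asymptotic growth rate, f(n) = Θ(g(n)) is true.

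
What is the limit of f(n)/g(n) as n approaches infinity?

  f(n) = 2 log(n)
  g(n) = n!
0

Since 2 log(n) (O(log n)) grows slower than n! (O(n!)),
the ratio f(n)/g(n) → 0 as n → ∞.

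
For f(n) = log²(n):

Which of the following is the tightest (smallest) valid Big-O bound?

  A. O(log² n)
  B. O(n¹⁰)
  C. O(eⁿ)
A

f(n) = log²(n) is O(log² n).
All listed options are valid Big-O bounds (upper bounds),
but O(log² n) is the tightest (smallest valid bound).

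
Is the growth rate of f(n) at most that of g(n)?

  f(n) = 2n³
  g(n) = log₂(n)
False

f(n) = 2n³ is O(n³), and g(n) = log₂(n) is O(log n).
Since O(n³) grows faster than O(log n), f(n) = O(g(n)) is false.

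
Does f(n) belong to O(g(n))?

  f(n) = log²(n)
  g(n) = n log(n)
True

f(n) = log²(n) is O(log² n), and g(n) = n log(n) is O(n log n).
Since O(log² n) ⊆ O(n log n) (f grows no faster than g), f(n) = O(g(n)) is true.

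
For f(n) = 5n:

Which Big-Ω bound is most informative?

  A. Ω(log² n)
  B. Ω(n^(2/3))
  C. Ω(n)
C

f(n) = 5n is Ω(n).
All listed options are valid Big-Ω bounds (lower bounds),
but Ω(n) is the tightest (largest valid bound).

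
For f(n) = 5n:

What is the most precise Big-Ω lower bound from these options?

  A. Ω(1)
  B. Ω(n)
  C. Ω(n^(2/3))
B

f(n) = 5n is Ω(n).
All listed options are valid Big-Ω bounds (lower bounds),
but Ω(n) is the tightest (largest valid bound).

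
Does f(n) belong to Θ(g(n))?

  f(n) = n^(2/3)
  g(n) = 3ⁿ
False

f(n) = n^(2/3) is O(n^(2/3)), and g(n) = 3ⁿ is O(3ⁿ).
Since they have different growth rates, f(n) = Θ(g(n)) is false.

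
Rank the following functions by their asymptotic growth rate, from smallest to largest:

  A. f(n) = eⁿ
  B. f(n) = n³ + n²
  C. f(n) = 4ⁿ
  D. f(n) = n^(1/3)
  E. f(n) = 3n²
D < E < B < A < C

Comparing growth rates:
D = n^(1/3) is O(n^(1/3))
E = 3n² is O(n²)
B = n³ + n² is O(n³)
A = eⁿ is O(eⁿ)
C = 4ⁿ is O(4ⁿ)

Therefore, the order from slowest to fastest is: D < E < B < A < C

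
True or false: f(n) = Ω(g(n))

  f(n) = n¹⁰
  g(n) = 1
True

f(n) = n¹⁰ is O(n¹⁰), and g(n) = 1 is O(1).
Since O(n¹⁰) grows at least as fast as O(1), f(n) = Ω(g(n)) is true.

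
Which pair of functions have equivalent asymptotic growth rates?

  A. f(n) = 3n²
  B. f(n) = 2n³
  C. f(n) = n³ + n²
B and C

Examining each function:
  A. 3n² is O(n²)
  B. 2n³ is O(n³)
  C. n³ + n² is O(n³)

Functions B and C both have the same complexity class.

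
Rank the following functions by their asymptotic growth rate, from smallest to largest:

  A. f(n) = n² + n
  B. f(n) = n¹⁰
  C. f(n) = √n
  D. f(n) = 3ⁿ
C < A < B < D

Comparing growth rates:
C = √n is O(√n)
A = n² + n is O(n²)
B = n¹⁰ is O(n¹⁰)
D = 3ⁿ is O(3ⁿ)

Therefore, the order from slowest to fastest is: C < A < B < D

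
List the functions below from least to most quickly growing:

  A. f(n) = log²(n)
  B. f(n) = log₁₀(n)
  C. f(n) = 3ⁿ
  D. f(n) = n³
B < A < D < C

Comparing growth rates:
B = log₁₀(n) is O(log n)
A = log²(n) is O(log² n)
D = n³ is O(n³)
C = 3ⁿ is O(3ⁿ)

Therefore, the order from slowest to fastest is: B < A < D < C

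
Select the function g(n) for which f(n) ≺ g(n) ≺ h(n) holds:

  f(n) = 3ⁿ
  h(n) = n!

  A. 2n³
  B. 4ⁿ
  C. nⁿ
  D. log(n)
B

We need g(n) with 3ⁿ = o(g(n)) and g(n) = o(n!), i.e. O(3ⁿ) ≺ g ≺ O(n!).
Check each option:
  A. 2n³ — O(n³) does not grow strictly faster than f(n)
  B. 4ⁿ — O(4ⁿ) is strictly between O(3ⁿ) and O(n!) ✓
  C. nⁿ — O(nⁿ) does not grow strictly slower than h(n)
  D. log(n) — O(log n) does not grow strictly faster than f(n)

Only option B (4ⁿ) lies strictly between.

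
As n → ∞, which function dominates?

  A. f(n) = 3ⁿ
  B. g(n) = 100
A

f(n) = 3ⁿ is O(3ⁿ), while g(n) = 100 is O(1).
Since O(3ⁿ) grows faster than O(1), f(n) dominates.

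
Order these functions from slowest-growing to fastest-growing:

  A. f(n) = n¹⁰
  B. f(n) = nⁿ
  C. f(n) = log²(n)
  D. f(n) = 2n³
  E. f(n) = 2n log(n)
C < E < D < A < B

Comparing growth rates:
C = log²(n) is O(log² n)
E = 2n log(n) is O(n log n)
D = 2n³ is O(n³)
A = n¹⁰ is O(n¹⁰)
B = nⁿ is O(nⁿ)

Therefore, the order from slowest to fastest is: C < E < D < A < B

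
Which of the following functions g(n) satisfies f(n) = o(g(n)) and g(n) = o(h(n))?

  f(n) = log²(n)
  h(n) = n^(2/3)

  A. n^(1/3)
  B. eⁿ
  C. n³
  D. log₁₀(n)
A

We need g(n) with log²(n) = o(g(n)) and g(n) = o(n^(2/3)), i.e. O(log² n) ≺ g ≺ O(n^(2/3)).
Check each option:
  A. n^(1/3) — O(n^(1/3)) is strictly between O(log² n) and O(n^(2/3)) ✓
  B. eⁿ — O(eⁿ) does not grow strictly slower than h(n)
  C. n³ — O(n³) does not grow strictly slower than h(n)
  D. log₁₀(n) — O(log n) does not grow strictly faster than f(n)

Only option A (n^(1/3)) lies strictly between.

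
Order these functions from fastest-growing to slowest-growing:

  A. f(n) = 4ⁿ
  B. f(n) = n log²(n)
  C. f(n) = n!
C > A > B

Comparing growth rates:
C = n! is O(n!)
A = 4ⁿ is O(4ⁿ)
B = n log²(n) is O(n log² n)

Therefore, the order from fastest to slowest is: C > A > B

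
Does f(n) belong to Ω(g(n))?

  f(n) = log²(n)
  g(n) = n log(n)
False

f(n) = log²(n) is O(log² n), and g(n) = n log(n) is O(n log n).
Since O(log² n) grows slower than O(n log n), f(n) = Ω(g(n)) is false.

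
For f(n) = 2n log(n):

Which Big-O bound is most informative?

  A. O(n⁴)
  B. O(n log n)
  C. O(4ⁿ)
B

f(n) = 2n log(n) is O(n log n).
All listed options are valid Big-O bounds (upper bounds),
but O(n log n) is the tightest (smallest valid bound).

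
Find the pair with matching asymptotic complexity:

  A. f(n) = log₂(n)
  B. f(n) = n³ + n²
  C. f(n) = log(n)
A and C

Examining each function:
  A. log₂(n) is O(log n)
  B. n³ + n² is O(n³)
  C. log(n) is O(log n)

Functions A and C both have the same complexity class.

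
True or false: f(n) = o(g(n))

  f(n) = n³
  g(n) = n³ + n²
False

f(n) = n³ is O(n³), and g(n) = n³ + n² is O(n³).
Since they have the same growth rate, f(n) = o(g(n)) is false.
(f = o(g) requires f to grow strictly slower, not equal.)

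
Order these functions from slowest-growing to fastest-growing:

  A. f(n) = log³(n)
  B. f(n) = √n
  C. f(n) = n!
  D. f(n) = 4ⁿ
A < B < D < C

Comparing growth rates:
A = log³(n) is O(log³ n)
B = √n is O(√n)
D = 4ⁿ is O(4ⁿ)
C = n! is O(n!)

Therefore, the order from slowest to fastest is: A < B < D < C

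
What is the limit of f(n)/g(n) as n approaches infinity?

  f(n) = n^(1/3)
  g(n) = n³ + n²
0

Since n^(1/3) (O(n^(1/3))) grows slower than n³ + n² (O(n³)),
the ratio f(n)/g(n) → 0 as n → ∞.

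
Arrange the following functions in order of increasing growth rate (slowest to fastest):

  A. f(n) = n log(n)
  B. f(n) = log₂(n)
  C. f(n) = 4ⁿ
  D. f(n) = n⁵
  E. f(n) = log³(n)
B < E < A < D < C

Comparing growth rates:
B = log₂(n) is O(log n)
E = log³(n) is O(log³ n)
A = n log(n) is O(n log n)
D = n⁵ is O(n⁵)
C = 4ⁿ is O(4ⁿ)

Therefore, the order from slowest to fastest is: B < E < A < D < C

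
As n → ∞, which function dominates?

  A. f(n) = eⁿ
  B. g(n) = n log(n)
A

f(n) = eⁿ is O(eⁿ), while g(n) = n log(n) is O(n log n).
Since O(eⁿ) grows faster than O(n log n), f(n) dominates.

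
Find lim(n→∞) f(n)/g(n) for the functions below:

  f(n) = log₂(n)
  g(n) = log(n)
1/log(2)

Since log₂(n) and log(n) have the same growth rate (O(log n)),
the ratio converges to a constant: 1/log(2).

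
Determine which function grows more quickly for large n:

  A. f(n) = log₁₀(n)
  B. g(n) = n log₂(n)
B

f(n) = log₁₀(n) is O(log n), while g(n) = n log₂(n) is O(n log n).
Since O(n log n) grows faster than O(log n), g(n) dominates.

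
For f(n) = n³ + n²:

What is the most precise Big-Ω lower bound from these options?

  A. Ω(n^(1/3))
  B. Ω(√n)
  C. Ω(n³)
C

f(n) = n³ + n² is Ω(n³).
All listed options are valid Big-Ω bounds (lower bounds),
but Ω(n³) is the tightest (largest valid bound).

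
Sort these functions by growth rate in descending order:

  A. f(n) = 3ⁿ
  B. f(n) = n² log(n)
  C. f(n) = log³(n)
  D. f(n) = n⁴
A > D > B > C

Comparing growth rates:
A = 3ⁿ is O(3ⁿ)
D = n⁴ is O(n⁴)
B = n² log(n) is O(n² log n)
C = log³(n) is O(log³ n)

Therefore, the order from fastest to slowest is: A > D > B > C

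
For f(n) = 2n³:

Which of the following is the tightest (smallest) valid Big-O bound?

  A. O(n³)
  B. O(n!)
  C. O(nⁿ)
A

f(n) = 2n³ is O(n³).
All listed options are valid Big-O bounds (upper bounds),
but O(n³) is the tightest (smallest valid bound).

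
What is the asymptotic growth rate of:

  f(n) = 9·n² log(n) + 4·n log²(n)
Θ(n² log n)

Order the terms by growth rate: 4·n log²(n) ≺ 9·n² log(n).
The fastest-growing term 9·n² log(n) dominates as n → ∞; dropping its constant factor gives Θ(n² log n).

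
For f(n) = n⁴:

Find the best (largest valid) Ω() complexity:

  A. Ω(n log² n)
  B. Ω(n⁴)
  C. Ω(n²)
B

f(n) = n⁴ is Ω(n⁴).
All listed options are valid Big-Ω bounds (lower bounds),
but Ω(n⁴) is the tightest (largest valid bound).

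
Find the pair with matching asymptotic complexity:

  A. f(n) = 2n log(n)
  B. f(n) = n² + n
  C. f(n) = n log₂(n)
A and C

Examining each function:
  A. 2n log(n) is O(n log n)
  B. n² + n is O(n²)
  C. n log₂(n) is O(n log n)

Functions A and C both have the same complexity class.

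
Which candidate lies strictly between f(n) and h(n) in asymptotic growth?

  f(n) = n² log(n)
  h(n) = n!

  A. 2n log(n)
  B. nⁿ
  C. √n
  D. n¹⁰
D

We need g(n) with n² log(n) = o(g(n)) and g(n) = o(n!), i.e. O(n² log n) ≺ g ≺ O(n!).
Check each option:
  A. 2n log(n) — O(n log n) does not grow strictly faster than f(n)
  B. nⁿ — O(nⁿ) does not grow strictly slower than h(n)
  C. √n — O(√n) does not grow strictly faster than f(n)
  D. n¹⁰ — O(n¹⁰) is strictly between O(n² log n) and O(n!) ✓

Only option D (n¹⁰) lies strictly between.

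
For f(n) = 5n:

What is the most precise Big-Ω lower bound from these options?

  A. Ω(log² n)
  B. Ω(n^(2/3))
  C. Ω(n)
C

f(n) = 5n is Ω(n).
All listed options are valid Big-Ω bounds (lower bounds),
but Ω(n) is the tightest (largest valid bound).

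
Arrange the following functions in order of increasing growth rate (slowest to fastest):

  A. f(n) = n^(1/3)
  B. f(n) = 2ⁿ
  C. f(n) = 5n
A < C < B

Comparing growth rates:
A = n^(1/3) is O(n^(1/3))
C = 5n is O(n)
B = 2ⁿ is O(2ⁿ)

Therefore, the order from slowest to fastest is: A < C < B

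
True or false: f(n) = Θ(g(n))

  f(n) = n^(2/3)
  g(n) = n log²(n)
False

f(n) = n^(2/3) is O(n^(2/3)), and g(n) = n log²(n) is O(n log² n).
Since they have different growth rates, f(n) = Θ(g(n)) is false.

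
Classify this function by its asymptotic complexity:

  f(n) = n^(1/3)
O(n^(1/3))

The dominant term in n^(1/3) is n^(1/3), which is Θ(n^(1/3)).
Constants are absorbed, so the tightest bound is O(n^(1/3)).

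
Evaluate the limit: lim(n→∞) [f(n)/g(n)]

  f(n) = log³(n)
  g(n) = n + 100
0

Since log³(n) (O(log³ n)) grows slower than n + 100 (O(n)),
the ratio f(n)/g(n) → 0 as n → ∞.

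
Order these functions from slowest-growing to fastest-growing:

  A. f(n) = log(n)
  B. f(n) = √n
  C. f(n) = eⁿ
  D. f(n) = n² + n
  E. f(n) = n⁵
A < B < D < E < C

Comparing growth rates:
A = log(n) is O(log n)
B = √n is O(√n)
D = n² + n is O(n²)
E = n⁵ is O(n⁵)
C = eⁿ is O(eⁿ)

Therefore, the order from slowest to fastest is: A < B < D < E < C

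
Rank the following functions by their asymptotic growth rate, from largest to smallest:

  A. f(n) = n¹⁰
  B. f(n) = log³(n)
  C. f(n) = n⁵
A > C > B

Comparing growth rates:
A = n¹⁰ is O(n¹⁰)
C = n⁵ is O(n⁵)
B = log³(n) is O(log³ n)

Therefore, the order from fastest to slowest is: A > C > B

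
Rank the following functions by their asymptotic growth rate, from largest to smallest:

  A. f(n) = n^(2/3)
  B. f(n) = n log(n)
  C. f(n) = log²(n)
B > A > C

Comparing growth rates:
B = n log(n) is O(n log n)
A = n^(2/3) is O(n^(2/3))
C = log²(n) is O(log² n)

Therefore, the order from fastest to slowest is: B > A > C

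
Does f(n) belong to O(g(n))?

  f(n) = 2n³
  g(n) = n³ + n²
True

f(n) = 2n³ and g(n) = n³ + n² are both O(n³).
Big-O permits equal growth rates (f ≤ c·g for some c), so f(n) = O(g(n)) is true.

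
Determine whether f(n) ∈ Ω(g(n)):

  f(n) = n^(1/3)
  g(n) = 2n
False

f(n) = n^(1/3) is O(n^(1/3)), and g(n) = 2n is O(n).
Since O(n^(1/3)) grows slower than O(n), f(n) = Ω(g(n)) is false.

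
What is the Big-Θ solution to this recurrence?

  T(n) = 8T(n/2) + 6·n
Θ(n³)

Master Theorem: a = 8, b = 2, f(n) = 6·n.
Compute the critical exponent d = log₂(8) = 3.
Compare f(n) = Θ(n) against n^d:
  k = 1 < d = 3, so f(n) = O(n^(d-ε)) — Case 1.
  The recursion cost dominates: T(n) = Θ(n^d) = Θ(n³).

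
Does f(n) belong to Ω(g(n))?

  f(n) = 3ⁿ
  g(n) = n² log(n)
True

f(n) = 3ⁿ is O(3ⁿ), and g(n) = n² log(n) is O(n² log n).
Since O(3ⁿ) grows at least as fast as O(n² log n), f(n) = Ω(g(n)) is true.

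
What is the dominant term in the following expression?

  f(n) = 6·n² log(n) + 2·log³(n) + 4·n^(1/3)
6·n² log(n)

Looking at each term:
  - 6·n² log(n) is O(n² log n)
  - 2·log³(n) is O(log³ n)
  - 4·n^(1/3) is O(n^(1/3))

The term 6·n² log(n) (O(n² log n)) grows fastest and dominates all others.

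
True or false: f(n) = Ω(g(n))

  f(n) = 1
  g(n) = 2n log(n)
False

f(n) = 1 is O(1), and g(n) = 2n log(n) is O(n log n).
Since O(1) grows slower than O(n log n), f(n) = Ω(g(n)) is false.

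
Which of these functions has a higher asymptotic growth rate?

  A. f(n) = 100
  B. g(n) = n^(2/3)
B

f(n) = 100 is O(1), while g(n) = n^(2/3) is O(n^(2/3)).
Since O(n^(2/3)) grows faster than O(1), g(n) dominates.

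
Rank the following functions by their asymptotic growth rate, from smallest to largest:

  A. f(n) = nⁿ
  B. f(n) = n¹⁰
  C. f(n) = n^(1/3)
C < B < A

Comparing growth rates:
C = n^(1/3) is O(n^(1/3))
B = n¹⁰ is O(n¹⁰)
A = nⁿ is O(nⁿ)

Therefore, the order from slowest to fastest is: C < B < A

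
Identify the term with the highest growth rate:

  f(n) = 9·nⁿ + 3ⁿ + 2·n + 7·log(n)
9·nⁿ

Looking at each term:
  - 9·nⁿ is O(nⁿ)
  - 3ⁿ is O(3ⁿ)
  - 2·n is O(n)
  - 7·log(n) is O(log n)

The term 9·nⁿ (O(nⁿ)) grows fastest and dominates all others.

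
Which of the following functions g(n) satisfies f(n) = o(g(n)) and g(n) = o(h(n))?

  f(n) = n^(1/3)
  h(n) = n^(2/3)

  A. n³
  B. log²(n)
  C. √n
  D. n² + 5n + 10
C

We need g(n) with n^(1/3) = o(g(n)) and g(n) = o(n^(2/3)), i.e. O(n^(1/3)) ≺ g ≺ O(n^(2/3)).
Check each option:
  A. n³ — O(n³) does not grow strictly slower than h(n)
  B. log²(n) — O(log² n) does not grow strictly faster than f(n)
  C. √n — O(√n) is strictly between O(n^(1/3)) and O(n^(2/3)) ✓
  D. n² + 5n + 10 — O(n²) does not grow strictly slower than h(n)

Only option C (√n) lies strictly between.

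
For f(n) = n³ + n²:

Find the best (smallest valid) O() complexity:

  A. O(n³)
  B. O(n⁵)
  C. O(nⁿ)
A

f(n) = n³ + n² is O(n³).
All listed options are valid Big-O bounds (upper bounds),
but O(n³) is the tightest (smallest valid bound).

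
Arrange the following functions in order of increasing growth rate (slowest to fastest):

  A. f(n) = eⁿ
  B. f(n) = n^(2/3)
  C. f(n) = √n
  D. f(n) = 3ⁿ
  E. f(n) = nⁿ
C < B < A < D < E

Comparing growth rates:
C = √n is O(√n)
B = n^(2/3) is O(n^(2/3))
A = eⁿ is O(eⁿ)
D = 3ⁿ is O(3ⁿ)
E = nⁿ is O(nⁿ)

Therefore, the order from slowest to fastest is: C < B < A < D < E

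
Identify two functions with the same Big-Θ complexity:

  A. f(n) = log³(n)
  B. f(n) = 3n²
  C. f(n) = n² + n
B and C

Examining each function:
  A. log³(n) is O(log³ n)
  B. 3n² is O(n²)
  C. n² + n is O(n²)

Functions B and C both have the same complexity class.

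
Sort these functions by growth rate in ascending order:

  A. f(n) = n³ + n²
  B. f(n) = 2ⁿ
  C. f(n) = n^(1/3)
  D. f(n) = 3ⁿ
C < A < B < D

Comparing growth rates:
C = n^(1/3) is O(n^(1/3))
A = n³ + n² is O(n³)
B = 2ⁿ is O(2ⁿ)
D = 3ⁿ is O(3ⁿ)

Therefore, the order from slowest to fastest is: C < A < B < D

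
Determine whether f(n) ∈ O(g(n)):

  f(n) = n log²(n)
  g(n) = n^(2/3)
False

f(n) = n log²(n) is O(n log² n), and g(n) = n^(2/3) is O(n^(2/3)).
Since O(n log² n) grows faster than O(n^(2/3)), f(n) = O(g(n)) is false.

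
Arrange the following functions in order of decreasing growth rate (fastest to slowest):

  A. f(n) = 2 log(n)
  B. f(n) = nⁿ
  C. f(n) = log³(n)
B > C > A

Comparing growth rates:
B = nⁿ is O(nⁿ)
C = log³(n) is O(log³ n)
A = 2 log(n) is O(log n)

Therefore, the order from fastest to slowest is: B > C > A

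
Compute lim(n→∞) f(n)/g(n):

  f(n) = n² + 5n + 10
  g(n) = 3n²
1/3

Since n² + 5n + 10 and 3n² have the same growth rate (O(n²)),
the ratio converges to a constant: 1/3.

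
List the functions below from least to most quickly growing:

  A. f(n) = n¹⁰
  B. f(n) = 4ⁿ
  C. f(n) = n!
A < B < C

Comparing growth rates:
A = n¹⁰ is O(n¹⁰)
B = 4ⁿ is O(4ⁿ)
C = n! is O(n!)

Therefore, the order from slowest to fastest is: A < B < C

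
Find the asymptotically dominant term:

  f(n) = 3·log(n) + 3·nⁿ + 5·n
3·nⁿ

Looking at each term:
  - 3·log(n) is O(log n)
  - 3·nⁿ is O(nⁿ)
  - 5·n is O(n)

The term 3·nⁿ (O(nⁿ)) grows fastest and dominates all others.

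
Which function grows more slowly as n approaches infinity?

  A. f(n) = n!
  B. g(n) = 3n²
B

f(n) = n! is O(n!), while g(n) = 3n² is O(n²).
Since O(n²) grows slower than O(n!), g(n) is dominated.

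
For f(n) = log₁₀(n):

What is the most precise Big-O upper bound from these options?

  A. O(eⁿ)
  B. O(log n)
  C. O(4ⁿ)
B

f(n) = log₁₀(n) is O(log n).
All listed options are valid Big-O bounds (upper bounds),
but O(log n) is the tightest (smallest valid bound).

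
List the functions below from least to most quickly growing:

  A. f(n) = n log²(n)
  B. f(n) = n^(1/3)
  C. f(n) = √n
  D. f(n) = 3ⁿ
B < C < A < D

Comparing growth rates:
B = n^(1/3) is O(n^(1/3))
C = √n is O(√n)
A = n log²(n) is O(n log² n)
D = 3ⁿ is O(3ⁿ)

Therefore, the order from slowest to fastest is: B < C < A < D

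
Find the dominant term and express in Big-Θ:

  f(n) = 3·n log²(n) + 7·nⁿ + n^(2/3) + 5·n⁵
Θ(nⁿ)

Order the terms by growth rate: n^(2/3) ≺ 3·n log²(n) ≺ 5·n⁵ ≺ 7·nⁿ.
The fastest-growing term 7·nⁿ dominates as n → ∞; dropping its constant factor gives Θ(nⁿ).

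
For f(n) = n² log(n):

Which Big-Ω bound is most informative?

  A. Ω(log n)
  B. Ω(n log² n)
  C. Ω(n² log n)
C

f(n) = n² log(n) is Ω(n² log n).
All listed options are valid Big-Ω bounds (lower bounds),
but Ω(n² log n) is the tightest (largest valid bound).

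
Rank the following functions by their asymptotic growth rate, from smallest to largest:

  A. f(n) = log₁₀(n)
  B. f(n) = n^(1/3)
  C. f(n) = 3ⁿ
A < B < C

Comparing growth rates:
A = log₁₀(n) is O(log n)
B = n^(1/3) is O(n^(1/3))
C = 3ⁿ is O(3ⁿ)

Therefore, the order from slowest to fastest is: A < B < C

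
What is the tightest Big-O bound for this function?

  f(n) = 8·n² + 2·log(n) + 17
O(n²)

The dominant term in 8·n² + 2·log(n) + 17 is 8·n², which is Θ(n²).
Lower-order terms (2·log(n), 17) are asymptotically negligible.
Constants are absorbed, so the tightest bound is O(n²).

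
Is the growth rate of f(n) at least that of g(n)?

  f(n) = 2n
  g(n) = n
True

f(n) = 2n and g(n) = n are both O(n).
Big-Ω permits equal growth rates (f ≥ c·g for some c > 0), so f(n) = Ω(g(n)) is true.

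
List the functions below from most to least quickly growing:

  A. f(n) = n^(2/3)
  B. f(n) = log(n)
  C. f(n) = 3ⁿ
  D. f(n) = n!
D > C > A > B

Comparing growth rates:
D = n! is O(n!)
C = 3ⁿ is O(3ⁿ)
A = n^(2/3) is O(n^(2/3))
B = log(n) is O(log n)

Therefore, the order from fastest to slowest is: D > C > A > B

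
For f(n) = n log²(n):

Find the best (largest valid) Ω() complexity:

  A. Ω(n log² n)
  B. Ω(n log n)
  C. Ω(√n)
A

f(n) = n log²(n) is Ω(n log² n).
All listed options are valid Big-Ω bounds (lower bounds),
but Ω(n log² n) is the tightest (largest valid bound).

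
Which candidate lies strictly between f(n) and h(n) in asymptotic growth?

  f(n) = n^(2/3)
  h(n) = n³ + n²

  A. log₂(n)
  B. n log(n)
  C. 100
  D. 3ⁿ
B

We need g(n) with n^(2/3) = o(g(n)) and g(n) = o(n³ + n²), i.e. O(n^(2/3)) ≺ g ≺ O(n³).
Check each option:
  A. log₂(n) — O(log n) does not grow strictly faster than f(n)
  B. n log(n) — O(n log n) is strictly between O(n^(2/3)) and O(n³) ✓
  C. 100 — O(1) does not grow strictly faster than f(n)
  D. 3ⁿ — O(3ⁿ) does not grow strictly slower than h(n)

Only option B (n log(n)) lies strictly between.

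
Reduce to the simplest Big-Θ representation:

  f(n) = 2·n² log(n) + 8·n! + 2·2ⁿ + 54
Θ(n!)

Order the terms by growth rate: 54 ≺ 2·n² log(n) ≺ 2·2ⁿ ≺ 8·n!.
The fastest-growing term 8·n! dominates as n → ∞; dropping its constant factor gives Θ(n!).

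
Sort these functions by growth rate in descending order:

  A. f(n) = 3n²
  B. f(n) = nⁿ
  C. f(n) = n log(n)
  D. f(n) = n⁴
B > D > A > C

Comparing growth rates:
B = nⁿ is O(nⁿ)
D = n⁴ is O(n⁴)
A = 3n² is O(n²)
C = n log(n) is O(n log n)

Therefore, the order from fastest to slowest is: B > D > A > C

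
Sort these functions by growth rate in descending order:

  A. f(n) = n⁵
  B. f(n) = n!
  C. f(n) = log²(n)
B > A > C

Comparing growth rates:
B = n! is O(n!)
A = n⁵ is O(n⁵)
C = log²(n) is O(log² n)

Therefore, the order from fastest to slowest is: B > A > C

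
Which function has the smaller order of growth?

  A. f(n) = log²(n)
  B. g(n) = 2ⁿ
A

f(n) = log²(n) is O(log² n), while g(n) = 2ⁿ is O(2ⁿ).
Since O(log² n) grows slower than O(2ⁿ), f(n) is dominated.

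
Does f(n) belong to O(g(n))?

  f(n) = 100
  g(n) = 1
True

f(n) = 100 and g(n) = 1 are both O(1).
Big-O permits equal growth rates (f ≤ c·g for some c), so f(n) = O(g(n)) is true.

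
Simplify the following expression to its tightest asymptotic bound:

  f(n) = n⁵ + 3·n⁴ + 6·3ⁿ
Θ(3ⁿ)

Order the terms by growth rate: 3·n⁴ ≺ n⁵ ≺ 6·3ⁿ.
The fastest-growing term 6·3ⁿ dominates as n → ∞; dropping its constant factor gives Θ(3ⁿ).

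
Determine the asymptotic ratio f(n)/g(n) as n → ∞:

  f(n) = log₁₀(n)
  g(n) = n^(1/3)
0

Since log₁₀(n) (O(log n)) grows slower than n^(1/3) (O(n^(1/3))),
the ratio f(n)/g(n) → 0 as n → ∞.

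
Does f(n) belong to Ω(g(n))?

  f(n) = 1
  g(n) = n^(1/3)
False

f(n) = 1 is O(1), and g(n) = n^(1/3) is O(n^(1/3)).
Since O(1) grows slower than O(n^(1/3)), f(n) = Ω(g(n)) is false.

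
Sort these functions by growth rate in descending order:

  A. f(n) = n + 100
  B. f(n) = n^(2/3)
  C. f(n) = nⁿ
C > A > B

Comparing growth rates:
C = nⁿ is O(nⁿ)
A = n + 100 is O(n)
B = n^(2/3) is O(n^(2/3))

Therefore, the order from fastest to slowest is: C > A > B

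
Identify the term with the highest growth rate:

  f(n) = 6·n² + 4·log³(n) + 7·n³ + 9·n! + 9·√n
9·n!

Looking at each term:
  - 6·n² is O(n²)
  - 4·log³(n) is O(log³ n)
  - 7·n³ is O(n³)
  - 9·n! is O(n!)
  - 9·√n is O(√n)

The term 9·n! (O(n!)) grows fastest and dominates all others.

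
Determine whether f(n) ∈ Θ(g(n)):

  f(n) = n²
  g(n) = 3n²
True

f(n) = n² and g(n) = 3n² are both O(n²).
Since they have the same asymptotic growth rate, f(n) = Θ(g(n)) is true.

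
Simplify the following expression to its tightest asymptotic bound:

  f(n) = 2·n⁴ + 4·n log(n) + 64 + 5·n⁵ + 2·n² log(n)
Θ(n⁵)

Order the terms by growth rate: 64 ≺ 4·n log(n) ≺ 2·n² log(n) ≺ 2·n⁴ ≺ 5·n⁵.
The fastest-growing term 5·n⁵ dominates as n → ∞; dropping its constant factor gives Θ(n⁵).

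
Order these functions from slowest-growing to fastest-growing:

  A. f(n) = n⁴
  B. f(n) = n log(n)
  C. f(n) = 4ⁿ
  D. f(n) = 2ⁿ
B < A < D < C

Comparing growth rates:
B = n log(n) is O(n log n)
A = n⁴ is O(n⁴)
D = 2ⁿ is O(2ⁿ)
C = 4ⁿ is O(4ⁿ)

Therefore, the order from slowest to fastest is: B < A < D < C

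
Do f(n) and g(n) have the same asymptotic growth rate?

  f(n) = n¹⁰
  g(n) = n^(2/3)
False

f(n) = n¹⁰ is O(n¹⁰), and g(n) = n^(2/3) is O(n^(2/3)).
Since they have different growth rates, f(n) = Θ(g(n)) is false.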